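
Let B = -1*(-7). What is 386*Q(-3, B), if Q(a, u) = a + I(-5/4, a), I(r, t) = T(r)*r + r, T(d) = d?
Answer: -8299/8 ≈ -1037.4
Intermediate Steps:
I(r, t) = r + r² (I(r, t) = r*r + r = r² + r = r + r²)
B = 7
Q(a, u) = 5/16 + a (Q(a, u) = a + (-5/4)*(1 - 5/4) = a + (-5*¼)*(1 - 5*¼) = a - 5*(1 - 5/4)/4 = a - 5/4*(-¼) = a + 5/16 = 5/16 + a)
386*Q(-3, B) = 386*(5/16 - 3) = 386*(-43/16) = -8299/8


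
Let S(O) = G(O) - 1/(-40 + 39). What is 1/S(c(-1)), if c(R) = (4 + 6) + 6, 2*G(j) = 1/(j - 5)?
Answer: 22/23 ≈ 0.95652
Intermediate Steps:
G(j) = 1/(2*(-5 + j)) (G(j) = 1/(2*(j - 5)) = 1/(2*(-5 + j)))
c(R) = 16 (c(R) = 10 + 6 = 16)
S(O) = 1 + 1/(2*(-5 + O)) (S(O) = 1/(2*(-5 + O)) - 1/(-40 + 39) = 1/(2*(-5 + O)) - 1/(-1) = 1/(2*(-5 + O)) - 1*(-1) = 1/(2*(-5 + O)) + 1 = 1 + 1/(2*(-5 + O)))
1/S(c(-1)) = 1/((-9/2 + 16)/(-5 + 16)) = 1/((23/2)/11) = 1/((1/11)*(23/2)) = 1/(23/22) = 22/23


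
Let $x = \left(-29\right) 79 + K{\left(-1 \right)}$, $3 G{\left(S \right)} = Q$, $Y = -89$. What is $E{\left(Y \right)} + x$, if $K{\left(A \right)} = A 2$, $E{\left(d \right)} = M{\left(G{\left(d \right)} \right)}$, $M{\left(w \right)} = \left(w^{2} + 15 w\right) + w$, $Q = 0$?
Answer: $-2293$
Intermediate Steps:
$G{\left(S \right)} = 0$ ($G{\left(S \right)} = \frac{1}{3} \cdot 0 = 0$)
$M{\left(w \right)} = w^{2} + 16 w$
$E{\left(d \right)} = 0$ ($E{\left(d \right)} = 0 \left(16 + 0\right) = 0 \cdot 16 = 0$)
$K{\left(A \right)} = 2 A$
$x = -2293$ ($x = \left(-29\right) 79 + 2 \left(-1\right) = -2291 - 2 = -2293$)
$E{\left(Y \right)} + x = 0 - 2293 = -2293$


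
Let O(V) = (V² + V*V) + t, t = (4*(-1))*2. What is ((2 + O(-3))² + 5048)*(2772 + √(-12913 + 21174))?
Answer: 14392224 + 5192*√8261 ≈ 1.4864e+7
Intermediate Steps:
t = -8 (t = -4*2 = -8)
O(V) = -8 + 2*V² (O(V) = (V² + V*V) - 8 = (V² + V²) - 8 = 2*V² - 8 = -8 + 2*V²)
((2 + O(-3))² + 5048)*(2772 + √(-12913 + 21174)) = ((2 + (-8 + 2*(-3)²))² + 5048)*(2772 + √(-12913 + 21174)) = ((2 + (-8 + 2*9))² + 5048)*(2772 + √8261) = ((2 + (-8 + 18))² + 5048)*(2772 + √8261) = ((2 + 10)² + 5048)*(2772 + √8261) = (12² + 5048)*(2772 + √8261) = (144 + 5048)*(2772 + √8261) = 5192*(2772 + √8261) = 14392224 + 5192*√8261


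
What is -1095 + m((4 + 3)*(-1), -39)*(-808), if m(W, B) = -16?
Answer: 11833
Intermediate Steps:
-1095 + m((4 + 3)*(-1), -39)*(-808) = -1095 - 16*(-808) = -1095 + 12928 = 11833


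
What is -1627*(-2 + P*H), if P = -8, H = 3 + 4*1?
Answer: 94366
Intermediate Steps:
H = 7 (H = 3 + 4 = 7)
-1627*(-2 + P*H) = -1627*(-2 - 8*7) = -1627*(-2 - 56) = -1627*(-58) = 94366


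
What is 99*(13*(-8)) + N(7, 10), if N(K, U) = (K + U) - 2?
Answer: -10281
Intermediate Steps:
N(K, U) = -2 + K + U
99*(13*(-8)) + N(7, 10) = 99*(13*(-8)) + (-2 + 7 + 10) = 99*(-104) + 15 = -10296 + 15 = -10281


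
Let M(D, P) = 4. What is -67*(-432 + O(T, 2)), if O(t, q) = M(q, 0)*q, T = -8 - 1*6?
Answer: 28408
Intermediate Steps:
T = -14 (T = -8 - 6 = -14)
O(t, q) = 4*q
-67*(-432 + O(T, 2)) = -67*(-432 + 4*2) = -67*(-432 + 8) = -67*(-424) = 28408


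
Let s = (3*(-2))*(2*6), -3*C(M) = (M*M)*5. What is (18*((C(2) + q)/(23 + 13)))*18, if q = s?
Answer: -708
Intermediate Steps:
C(M) = -5*M**2/3 (C(M) = -M*M*5/3 = -M**2*5/3 = -5*M**2/3)
s = -72 (s = -6*12 = -72)
q = -72
(18*((C(2) + q)/(23 + 13)))*18 = (18*((-5/3*2**2 - 72)/(23 + 13)))*18 = (18*((-5/3*4 - 72)/36))*18 = (18*((-20/3 - 72)*(1/36)))*18 = (18*(-236/3*1/36))*18 = (18*(-59/27))*18 = -118/3*18 = -708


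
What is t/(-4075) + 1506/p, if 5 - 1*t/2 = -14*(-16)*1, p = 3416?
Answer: 3816579/6960100 ≈ 0.54835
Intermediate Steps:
t = -438 (t = 10 - 2*(-14*(-16)) = 10 - 448 = -438)
t/(-4075) + 1506/p = -438/(-4075) + 1506/3416 = -438*(-1/4075) + 1506*(1/3416) = 438/4075 + 753/1708 = 3816579/6960100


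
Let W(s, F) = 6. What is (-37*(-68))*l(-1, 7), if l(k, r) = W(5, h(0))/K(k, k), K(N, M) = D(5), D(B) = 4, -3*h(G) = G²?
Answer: 3774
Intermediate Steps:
h(G) = -G²/3
K(N, M) = 4
l(k, r) = 3/2 (l(k, r) = 6/4 = 6*(¼) = 3/2)
(-37*(-68))*l(-1, 7) = -37*(-68)*(3/2) = 2516*(3/2) = 3774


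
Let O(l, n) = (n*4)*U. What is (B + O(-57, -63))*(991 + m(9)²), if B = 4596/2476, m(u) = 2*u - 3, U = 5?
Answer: -947009856/619 ≈ -1.5299e+6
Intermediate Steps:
O(l, n) = 20*n (O(l, n) = (n*4)*5 = (4*n)*5 = 20*n)
m(u) = -3 + 2*u
B = 1149/619 (B = 4596*(1/2476) = 1149/619 ≈ 1.8562)
(B + O(-57, -63))*(991 + m(9)²) = (1149/619 + 20*(-63))*(991 + (-3 + 2*9)²) = (1149/619 - 1260)*(991 + (-3 + 18)²) = -778791*(991 + 15²)/619 = -778791*(991 + 225)/619 = -778791/619*1216 = -947009856/619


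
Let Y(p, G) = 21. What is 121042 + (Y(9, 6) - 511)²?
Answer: 361142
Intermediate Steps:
121042 + (Y(9, 6) - 511)² = 121042 + (21 - 511)² = 121042 + (-490)² = 121042 + 240100 = 361142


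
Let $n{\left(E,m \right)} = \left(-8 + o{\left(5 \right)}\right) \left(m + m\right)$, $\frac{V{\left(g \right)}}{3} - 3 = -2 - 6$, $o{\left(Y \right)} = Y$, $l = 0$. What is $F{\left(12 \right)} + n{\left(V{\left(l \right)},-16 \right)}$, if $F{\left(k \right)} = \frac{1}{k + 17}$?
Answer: $\frac{2785}{29} \approx 96.034$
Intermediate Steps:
$V{\left(g \right)} = -15$ ($V{\left(g \right)} = 9 + 3 \left(-2 - 6\right) = 9 + 3 \left(-8\right) = 9 - 24 = -15$)
$n{\left(E,m \right)} = - 6 m$ ($n{\left(E,m \right)} = \left(-8 + 5\right) \left(m + m\right) = - 3 \cdot 2 m = - 6 m$)
$F{\left(k \right)} = \frac{1}{17 + k}$
$F{\left(12 \right)} + n{\left(V{\left(l \right)},-16 \right)} = \frac{1}{17 + 12} - -96 = \frac{1}{29} + 96 = \frac{2785}{29}$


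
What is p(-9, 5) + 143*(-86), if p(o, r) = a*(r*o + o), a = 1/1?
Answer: -12352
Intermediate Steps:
a = 1 (a = 1*1 = 1)
p(o, r) = o + o*r (p(o, r) = 1*(r*o + o) = 1*(o*r + o) = 1*(o + o*r) = o + o*r)
p(-9, 5) + 143*(-86) = -9*(1 + 5) + 143*(-86) = -9*6 - 12298 = -54 - 12298 = -12352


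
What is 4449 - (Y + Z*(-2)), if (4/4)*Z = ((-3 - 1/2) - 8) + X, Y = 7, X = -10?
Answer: 4399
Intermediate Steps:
Z = -43/2 (Z = ((-3 - 1/2) - 8) - 10 = ((-3 - 1*½) - 8) - 10 = ((-3 - ½) - 8) - 10 = (-7/2 - 8) - 10 = -23/2 - 10 = -43/2 ≈ -21.500)
4449 - (Y + Z*(-2)) = 4449 - (7 - 43/2*(-2)) = 4449 - (7 + 43) = 4449 - 1*50 = 4449 - 50 = 4399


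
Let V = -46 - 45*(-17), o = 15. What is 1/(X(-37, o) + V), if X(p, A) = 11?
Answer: 1/730 ≈ 0.0013699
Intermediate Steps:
V = 719 (V = -46 + 765 = 719)
1/(X(-37, o) + V) = 1/(11 + 719) = 1/730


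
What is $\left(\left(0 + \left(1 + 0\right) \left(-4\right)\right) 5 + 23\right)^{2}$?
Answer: $9$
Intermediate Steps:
$\left(\left(0 + \left(1 + 0\right) \left(-4\right)\right) 5 + 23\right)^{2} = \left(\left(0 + 1 \left(-4\right)\right) 5 + 23\right)^{2} = \left(\left(0 - 4\right) 5 + 23\right)^{2} = \left(\left(-4\right) 5 + 23\right)^{2} = \left(-20 + 23\right)^{2} = 3^{2} = 9$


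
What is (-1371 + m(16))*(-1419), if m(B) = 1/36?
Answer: 23344915/12 ≈ 1.9454e+6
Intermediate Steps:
m(B) = 1/36
(-1371 + m(16))*(-1419) = (-1371 + 1/36)*(-1419) = -49355/36*(-1419) = 23344915/12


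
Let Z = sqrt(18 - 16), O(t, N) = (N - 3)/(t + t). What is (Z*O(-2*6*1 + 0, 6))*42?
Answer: -21*sqrt(2)/4 ≈ -7.4246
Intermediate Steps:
O(t, N) = (-3 + N)/(2*t) (O(t, N) = (-3 + N)/((2*t)) = (-3 + N)*(1/(2*t)) = (-3 + N)/(2*t))
Z = sqrt(2) ≈ 1.4142
(Z*O(-2*6*1 + 0, 6))*42 = (sqrt(2)*((-3 + 6)/(2*(-2*6*1 + 0))))*42 = (sqrt(2)*((1/2)*3/(-12 + 0)))*42 = (sqrt(2)*((1/2)*3/(-12)))*42 = (sqrt(2)*((1/2)*(-1/12)*3))*42 = (sqrt(2)*(-1/8))*42 = -sqrt(2)/8*42 = -21*sqrt(2)/4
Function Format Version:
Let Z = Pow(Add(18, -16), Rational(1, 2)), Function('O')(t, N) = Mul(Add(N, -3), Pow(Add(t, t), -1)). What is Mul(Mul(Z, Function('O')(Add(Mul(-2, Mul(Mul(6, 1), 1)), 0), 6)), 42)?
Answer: Mul(Rational(-21, 4), Pow(2, Rational(1, 2))) ≈ -7.4246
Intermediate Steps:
Function('O')(t, N) = Mul(Rational(1, 2), Pow(t, -1), Add(-3, N)) (Function('O')(t, N) = Mul(Add(-3, N), Pow(Mul(2, t), -1)) = Mul(Add(-3, N), Mul(Rational(1, 2), Pow(t, -1))) = Mul(Rational(1, 2), Pow(t, -1), Add(-3, N)))
Z = Pow(2, Rational(1, 2)) ≈ 1.4142
Mul(Mul(Z, Function('O')(Add(Mul(-2, Mul(Mul(6, 1), 1)), 0), 6)), 42) = Mul(Mul(Pow(2, Rational(1, 2)), Mul(Rational(1, 2), Pow(Add(Mul(-2, Mul(Mul(6, 1), 1)), 0), -1), Add(-3, 6))), 42) = Mul(Mul(Pow(2, Rational(1, 2)), Mul(Rational(1, 2), Pow(Add(Mul(-2, Mul(6, 1)), 0), -1), 3)), 42) = Mul(Mul(Pow(2, Rational(1, 2)), Mul(Rational(1, 2), Pow(Add(Mul(-2, 6), 0), -1), 3)), 42) = Mul(Mul(Pow(2, Rational(1, 2)), Mul(Rational(1, 2), Pow(Add(-12, 0), -1), 3)), 42) = Mul(Mul(Pow(2, Rational(1, 2)), Mul(Rational(1, 2), Pow(-12, -1), 3)), 42) = Mul(Mul(Pow(2, Rational(1, 2)), Mul(Rational(1, 2), Rational(-1, 12), 3)), 42) = Mul(Mul(Pow(2, Rational(1, 2)), Rational(-1, 8)), 42) = Mul(Mul(Rational(-1, 8), Pow(2, Rational(1, 2))), 42) = Mul(Rational(-21, 4), Pow(2, Rational(1, 2)))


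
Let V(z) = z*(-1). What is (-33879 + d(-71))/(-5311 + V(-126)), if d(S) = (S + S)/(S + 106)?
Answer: 1185907/181475 ≈ 6.5348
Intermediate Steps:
V(z) = -z
d(S) = 2*S/(106 + S) (d(S) = (2*S)/(106 + S) = 2*S/(106 + S))
(-33879 + d(-71))/(-5311 + V(-126)) = (-33879 + 2*(-71)/(106 - 71))/(-5311 - 1*(-126)) = (-33879 + 2*(-71)/35)/(-5311 + 126) = (-33879 + 2*(-71)*(1/35))/(-5185) = (-33879 - 142/35)*(-1/5185) = -1185907/35*(-1/5185) = 1185907/181475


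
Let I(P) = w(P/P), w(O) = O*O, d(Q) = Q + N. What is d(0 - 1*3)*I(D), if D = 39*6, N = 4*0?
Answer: -3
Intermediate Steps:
N = 0
d(Q) = Q (d(Q) = Q + 0 = Q)
w(O) = O²
D = 234
I(P) = 1 (I(P) = (P/P)² = 1² = 1)
d(0 - 1*3)*I(D) = (0 - 1*3)*1 = (0 - 3)*1 = -3*1 = -3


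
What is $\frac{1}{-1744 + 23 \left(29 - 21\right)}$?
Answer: $- \frac{1}{1560} \approx -0.00064103$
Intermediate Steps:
$\frac{1}{-1744 + 23 \left(29 - 21\right)} = \frac{1}{-1744 + 23 \cdot 8} = \frac{1}{-1744 + 184} = \frac{1}{-1560} = - \frac{1}{1560}$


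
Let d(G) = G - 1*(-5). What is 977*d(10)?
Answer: 14655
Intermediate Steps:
d(G) = 5 + G (d(G) = G + 5 = 5 + G)
977*d(10) = 977*(5 + 10) = 977*15 = 14655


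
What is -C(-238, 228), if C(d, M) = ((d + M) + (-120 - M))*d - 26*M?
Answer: -79276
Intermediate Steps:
C(d, M) = -26*M + d*(-120 + d) (C(d, M) = ((M + d) + (-120 - M))*d - 26*M = (-120 + d)*d - 26*M = d*(-120 + d) - 26*M = -26*M + d*(-120 + d))
-C(-238, 228) = -((-238)² - 120*(-238) - 26*228) = -(56644 + 28560 - 5928) = -1*79276 = -79276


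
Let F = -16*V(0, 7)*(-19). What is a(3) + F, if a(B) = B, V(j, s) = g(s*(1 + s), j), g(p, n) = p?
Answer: 17027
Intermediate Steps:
V(j, s) = s*(1 + s)
F = 17024 (F = -112*(1 + 7)*(-19) = -112*8*(-19) = -16*56*(-19) = -896*(-19) = 17024)
a(3) + F = 3 + 17024 = 17027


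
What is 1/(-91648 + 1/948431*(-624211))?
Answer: 948431/54257546375792557 ≈ 1.7480e-11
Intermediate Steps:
1/(-91648 + 1/948431*(-624211)) = -1/624211/(-91648 + 1/948431) = -1/624211/(-86921804287/948431) = -948431/86921804287*(-1/624211) = 948431/54257546375792557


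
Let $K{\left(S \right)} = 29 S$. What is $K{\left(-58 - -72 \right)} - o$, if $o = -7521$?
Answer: $7927$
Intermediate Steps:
$K{\left(-58 - -72 \right)} - o = 29 \left(-58 - -72\right) - -7521 = 29 \left(-58 + 72\right) + 7521 = 29 \cdot 14 + 7521 = 406 + 7521 = 7927$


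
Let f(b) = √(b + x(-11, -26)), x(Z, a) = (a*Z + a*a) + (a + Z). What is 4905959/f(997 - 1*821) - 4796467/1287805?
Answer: -4796467/1287805 + 4905959*√1101/1101 ≈ 1.4785e+5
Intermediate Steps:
x(Z, a) = Z + a + a² + Z*a (x(Z, a) = (Z*a + a²) + (Z + a) = (a² + Z*a) + (Z + a) = Z + a + a² + Z*a)
f(b) = √(925 + b) (f(b) = √(b + (-11 - 26 + (-26)² - 11*(-26))) = √(b + (-11 - 26 + 676 + 286)) = √(b + 925) = √(925 + b))
4905959/f(997 - 1*821) - 4796467/1287805 = 4905959/(√(925 + (997 - 1*821))) - 4796467/1287805 = 4905959/(√(925 + (997 - 821))) - 4796467*1/1287805 = 4905959/(√(925 + 176)) - 4796467/1287805 = 4905959/(√1101) - 4796467/1287805 = 4905959*(√1101/1101) - 4796467/1287805 = 4905959*√1101/1101 - 4796467/1287805 = -4796467/1287805 + 4905959*√1101/1101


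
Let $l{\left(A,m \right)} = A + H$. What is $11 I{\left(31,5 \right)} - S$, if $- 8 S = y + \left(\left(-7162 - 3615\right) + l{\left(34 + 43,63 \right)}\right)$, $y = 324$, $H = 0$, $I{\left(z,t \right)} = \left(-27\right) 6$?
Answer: $-3079$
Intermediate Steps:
$I{\left(z,t \right)} = -162$
$l{\left(A,m \right)} = A$ ($l{\left(A,m \right)} = A + 0 = A$)
$S = 1297$ ($S = - \frac{324 + \left(\left(-7162 - 3615\right) + \left(34 + 43\right)\right)}{8} = - \frac{324 + \left(-10777 + 77\right)}{8} = - \frac{324 - 10700}{8} = \left(- \frac{1}{8}\right) \left(-10376\right) = 1297$)
$11 I{\left(31,5 \right)} - S = 11 \left(-162\right) - 1297 = -1782 - 1297 = -3079$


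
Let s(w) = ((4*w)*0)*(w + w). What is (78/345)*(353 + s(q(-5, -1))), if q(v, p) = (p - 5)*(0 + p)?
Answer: 9178/115 ≈ 79.809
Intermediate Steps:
q(v, p) = p*(-5 + p) (q(v, p) = (-5 + p)*p = p*(-5 + p))
s(w) = 0 (s(w) = 0*(2*w) = 0)
(78/345)*(353 + s(q(-5, -1))) = (78/345)*(353 + 0) = (78*(1/345))*353 = (26/115)*353 = 9178/115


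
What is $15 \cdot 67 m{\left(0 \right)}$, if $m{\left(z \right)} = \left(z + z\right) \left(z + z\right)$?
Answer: $0$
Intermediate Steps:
$m{\left(z \right)} = 4 z^{2}$ ($m{\left(z \right)} = 2 z 2 z = 4 z^{2}$)
$15 \cdot 67 m{\left(0 \right)} = 15 \cdot 67 \cdot 4 \cdot 0^{2} = 1005 \cdot 4 \cdot 0 = 1005 \cdot 0 = 0$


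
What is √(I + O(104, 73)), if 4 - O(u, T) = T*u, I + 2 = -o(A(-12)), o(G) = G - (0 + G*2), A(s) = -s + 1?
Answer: I*√7577 ≈ 87.046*I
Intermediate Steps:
A(s) = 1 - s
o(G) = -G (o(G) = G - (0 + 2*G) = G - 2*G = -G)
I = 11 (I = -2 - (-1)*(1 - 1*(-12)) = -2 - (-1)*(1 + 12) = -2 - (-1)*13 = -2 - 1*(-13) = -2 + 13 = 11)
O(u, T) = 4 - T*u
√(I + O(104, 73)) = √(11 + (4 - 1*73*104)) = √(11 + (4 - 7592)) = √(11 - 7588) = √(-7577) = I*√7577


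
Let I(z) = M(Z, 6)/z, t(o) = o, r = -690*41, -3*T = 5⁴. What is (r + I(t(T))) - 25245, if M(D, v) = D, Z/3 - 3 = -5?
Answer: -33459357/625 ≈ -53535.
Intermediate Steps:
Z = -6 (Z = 9 + 3*(-5) = 9 - 15 = -6)
T = -625/3 (T = -⅓*5⁴ = -⅓*625 = -625/3 ≈ -208.33)
r = -28290
I(z) = -6/z
(r + I(t(T))) - 25245 = (-28290 - 6/(-625/3)) - 25245 = (-28290 - 6*(-3/625)) - 25245 = (-28290 + 18/625) - 25245 = -17681232/625 - 25245 = -33459357/625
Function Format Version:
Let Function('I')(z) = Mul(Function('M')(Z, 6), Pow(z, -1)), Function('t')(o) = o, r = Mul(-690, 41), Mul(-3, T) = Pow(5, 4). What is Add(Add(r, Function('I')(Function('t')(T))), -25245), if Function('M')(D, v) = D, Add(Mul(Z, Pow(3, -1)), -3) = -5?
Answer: Rational(-33459357, 625) ≈ -53535.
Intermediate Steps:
Z = -6 (Z = Add(9, Mul(3, -5)) = Add(9, -15) = -6)
T = Rational(-625, 3) (T = Mul(Rational(-1, 3), Pow(5, 4)) = Mul(Rational(-1, 3), 625) = Rational(-625, 3) ≈ -208.33)
r = -28290
Function('I')(z) = Mul(-6, Pow(z, -1))
Add(Add(r, Function('I')(Function('t')(T))), -25245) = Add(Add(-28290, Mul(-6, Pow(Rational(-625, 3), -1))), -25245) = Add(Add(-28290, Mul(-6, Rational(-3, 625))), -25245) = Add(Add(-28290, Rational(18, 625)), -25245) = Add(Rational(-17681232, 625), -25245) = Rational(-33459357, 625)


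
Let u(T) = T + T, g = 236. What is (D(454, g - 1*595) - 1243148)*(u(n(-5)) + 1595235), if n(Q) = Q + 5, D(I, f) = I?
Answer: -1982388963090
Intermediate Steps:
n(Q) = 5 + Q
u(T) = 2*T
(D(454, g - 1*595) - 1243148)*(u(n(-5)) + 1595235) = (454 - 1243148)*(2*(5 - 5) + 1595235) = -1242694*(2*0 + 1595235) = -1242694*(0 + 1595235) = -1242694*1595235 = -1982388963090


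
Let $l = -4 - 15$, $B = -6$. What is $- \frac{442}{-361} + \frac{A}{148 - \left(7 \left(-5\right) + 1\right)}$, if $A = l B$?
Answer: $\frac{60799}{32851} \approx 1.8507$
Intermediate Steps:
$l = -19$
$A = 114$ ($A = \left(-19\right) \left(-6\right) = 114$)
$- \frac{442}{-361} + \frac{A}{148 - \left(7 \left(-5\right) + 1\right)} = - \frac{442}{-361} + \frac{114}{148 - \left(7 \left(-5\right) + 1\right)} = \left(-442\right) \left(- \frac{1}{361}\right) + \frac{114}{148 - \left(-35 + 1\right)} = \frac{442}{361} + \frac{114}{148 - -34} = \frac{442}{361} + \frac{114}{148 + 34} = \frac{442}{361} + \frac{114}{182} = \frac{442}{361} + 114 \cdot \frac{1}{182} = \frac{442}{361} + \frac{57}{91} = \frac{60799}{32851}$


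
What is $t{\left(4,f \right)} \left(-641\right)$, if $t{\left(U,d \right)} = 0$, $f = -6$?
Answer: $0$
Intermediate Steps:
$t{\left(4,f \right)} \left(-641\right) = 0 \left(-641\right) = 0$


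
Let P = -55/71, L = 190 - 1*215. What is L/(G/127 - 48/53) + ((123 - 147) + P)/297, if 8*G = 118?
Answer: 14156268637/448246359 ≈ 31.581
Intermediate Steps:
G = 59/4 (G = (⅛)*118 = 59/4 ≈ 14.750)
L = -25 (L = 190 - 215 = -25)
P = -55/71 (P = -55*1/71 = -55/71 ≈ -0.77465)
L/(G/127 - 48/53) + ((123 - 147) + P)/297 = -25/((59/4)/127 - 48/53) + ((123 - 147) - 55/71)/297 = -25/((59/4)*(1/127) - 48*1/53) + (-24 - 55/71)*(1/297) = -25/(59/508 - 48/53) - 1759/71*1/297 = -25/(-21257/26924) - 1759/21087 = -25*(-26924/21257) - 1759/21087 = 673100/21257 - 1759/21087 = 14156268637/448246359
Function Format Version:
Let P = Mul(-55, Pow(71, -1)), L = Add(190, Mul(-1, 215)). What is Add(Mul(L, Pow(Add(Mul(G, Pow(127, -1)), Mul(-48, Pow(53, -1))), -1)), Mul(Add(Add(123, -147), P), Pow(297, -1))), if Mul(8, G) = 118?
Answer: Rational(14156268637, 448246359) ≈ 31.581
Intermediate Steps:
G = Rational(59, 4) (G = Mul(Rational(1, 8), 118) = Rational(59, 4) ≈ 14.750)
L = -25 (L = Add(190, -215) = -25)
P = Rational(-55, 71) (P = Mul(-55, Rational(1, 71)) = Rational(-55, 71) ≈ -0.77465)
Add(Mul(L, Pow(Add(Mul(G, Pow(127, -1)), Mul(-48, Pow(53, -1))), -1)), Mul(Add(Add(123, -147), P), Pow(297, -1))) = Add(Mul(-25, Pow(Add(Mul(Rational(59, 4), Pow(127, -1)), Mul(-48, Pow(53, -1))), -1)), Mul(Add(Add(123, -147), Rational(-55, 71)), Pow(297, -1))) = Add(Mul(-25, Pow(Add(Mul(Rational(59, 4), Rational(1, 127)), Mul(-48, Rational(1, 53))), -1)), Mul(Add(-24, Rational(-55, 71)), Rational(1, 297))) = Add(Mul(-25, Pow(Add(Rational(59, 508), Rational(-48, 53)), -1)), Mul(Rational(-1759, 71), Rational(1, 297))) = Add(Mul(-25, Pow(Rational(-21257, 26924), -1)), Rational(-1759, 21087)) = Add(Mul(-25, Rational(-26924, 21257)), Rational(-1759, 21087)) = Add(Rational(673100, 21257), Rational(-1759, 21087)) = Rational(14156268637, 448246359)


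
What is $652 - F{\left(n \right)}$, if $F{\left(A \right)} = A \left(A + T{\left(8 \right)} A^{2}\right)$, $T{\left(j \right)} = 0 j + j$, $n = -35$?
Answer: $342427$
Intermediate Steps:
$T{\left(j \right)} = j$ ($T{\left(j \right)} = 0 + j = j$)
$F{\left(A \right)} = A \left(A + 8 A^{2}\right)$
$652 - F{\left(n \right)} = 652 - \left(-35\right)^{2} \left(1 + 8 \left(-35\right)\right) = 652 - 1225 \left(1 - 280\right) = 652 - 1225 \left(-279\right) = 652 - -341775 = 652 + 341775 = 342427$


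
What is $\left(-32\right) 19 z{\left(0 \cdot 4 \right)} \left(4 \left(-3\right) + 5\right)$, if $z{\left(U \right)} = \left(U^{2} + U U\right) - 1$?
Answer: $-4256$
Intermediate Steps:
$z{\left(U \right)} = -1 + 2 U^{2}$ ($z{\left(U \right)} = \left(U^{2} + U^{2}\right) - 1 = 2 U^{2} - 1 = -1 + 2 U^{2}$)
$\left(-32\right) 19 z{\left(0 \cdot 4 \right)} \left(4 \left(-3\right) + 5\right) = \left(-32\right) 19 \left(-1 + 2 \left(0 \cdot 4\right)^{2}\right) \left(4 \left(-3\right) + 5\right) = - 608 \left(-1 + 2 \cdot 0^{2}\right) \left(-12 + 5\right) = - 608 \left(-1 + 2 \cdot 0\right) \left(-7\right) = - 608 \left(-1 + 0\right) \left(-7\right) = - 608 \left(\left(-1\right) \left(-7\right)\right) = \left(-608\right) 7 = -4256$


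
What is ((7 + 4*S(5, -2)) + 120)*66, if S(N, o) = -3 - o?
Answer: 8118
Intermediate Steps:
((7 + 4*S(5, -2)) + 120)*66 = ((7 + 4*(-3 - 1*(-2))) + 120)*66 = ((7 + 4*(-3 + 2)) + 120)*66 = ((7 + 4*(-1)) + 120)*66 = ((7 - 4) + 120)*66 = (3 + 120)*66 = 123*66 = 8118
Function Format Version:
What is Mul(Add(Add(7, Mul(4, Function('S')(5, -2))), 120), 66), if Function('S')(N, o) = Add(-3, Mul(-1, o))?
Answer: 8118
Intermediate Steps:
Mul(Add(Add(7, Mul(4, Function('S')(5, -2))), 120), 66) = Mul(Add(Add(7, Mul(4, Add(-3, Mul(-1, -2)))), 120), 66) = Mul(Add(Add(7, Mul(4, Add(-3, 2))), 120), 66) = Mul(Add(Add(7, Mul(4, -1)), 120), 66) = Mul(Add(Add(7, -4), 120), 66) = Mul(Add(3, 120), 66) = Mul(123, 66) = 8118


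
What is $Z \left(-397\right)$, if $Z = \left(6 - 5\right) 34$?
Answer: $-13498$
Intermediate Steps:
$Z = 34$ ($Z = 1 \cdot 34 = 34$)
$Z \left(-397\right) = 34 \left(-397\right) = -13498$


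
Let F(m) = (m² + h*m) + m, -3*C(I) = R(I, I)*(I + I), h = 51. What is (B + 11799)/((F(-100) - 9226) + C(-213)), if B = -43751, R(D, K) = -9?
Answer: 3994/713 ≈ 5.6017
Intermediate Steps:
C(I) = 6*I (C(I) = -(-3)*(I + I) = -(-3)*2*I = -(-6)*I = 6*I)
F(m) = m² + 52*m (F(m) = (m² + 51*m) + m = m² + 52*m)
(B + 11799)/((F(-100) - 9226) + C(-213)) = (-43751 + 11799)/((-100*(52 - 100) - 9226) + 6*(-213)) = -31952/((-100*(-48) - 9226) - 1278) = -31952/((4800 - 9226) - 1278) = -31952/(-4426 - 1278) = -31952/(-5704) = -31952*(-1/5704) = 3994/713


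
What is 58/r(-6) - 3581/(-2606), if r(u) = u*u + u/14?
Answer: 1949705/648894 ≈ 3.0047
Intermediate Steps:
r(u) = u**2 + u/14 (r(u) = u**2 + u*(1/14) = u**2 + u/14)
58/r(-6) - 3581/(-2606) = 58/((-6*(1/14 - 6))) - 3581/(-2606) = 58/((-6*(-83/14))) - 3581*(-1/2606) = 58/(249/7) + 3581/2606 = 58*(7/249) + 3581/2606 = 406/249 + 3581/2606 = 1949705/648894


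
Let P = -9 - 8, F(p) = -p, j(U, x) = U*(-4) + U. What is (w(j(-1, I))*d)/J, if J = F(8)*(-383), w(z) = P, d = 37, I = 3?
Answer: -629/3064 ≈ -0.20529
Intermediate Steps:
j(U, x) = -3*U (j(U, x) = -4*U + U = -3*U)
P = -17
w(z) = -17
J = 3064 (J = -1*8*(-383) = -8*(-383) = 3064)
(w(j(-1, I))*d)/J = -17*37/3064 = -629*1/3064 = -629/3064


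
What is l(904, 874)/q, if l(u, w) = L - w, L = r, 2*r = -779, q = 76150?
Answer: -2527/152300 ≈ -0.016592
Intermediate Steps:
r = -779/2 (r = (½)*(-779) = -779/2 ≈ -389.50)
L = -779/2 ≈ -389.50
l(u, w) = -779/2 - w
l(904, 874)/q = (-779/2 - 1*874)/76150 = (-779/2 - 874)*(1/76150) = -2527/2*1/76150 = -2527/152300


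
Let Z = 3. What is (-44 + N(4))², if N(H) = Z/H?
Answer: 29929/16 ≈ 1870.6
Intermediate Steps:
N(H) = 3/H
(-44 + N(4))² = (-44 + 3/4)² = (-44 + 3*(¼))² = (-44 + ¾)² = (-173/4)² = 29929/16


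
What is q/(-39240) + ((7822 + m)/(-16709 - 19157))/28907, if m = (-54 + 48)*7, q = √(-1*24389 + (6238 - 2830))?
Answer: -3890/518389231 - I*√20981/39240 ≈ -7.504e-6 - 0.0036913*I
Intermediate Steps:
q = I*√20981 (q = √(-24389 + 3408) = √(-20981) = I*√20981 ≈ 144.85*I)
m = -42 (m = -6*7 = -42)
q/(-39240) + ((7822 + m)/(-16709 - 19157))/28907 = (I*√20981)/(-39240) + ((7822 - 42)/(-16709 - 19157))/28907 = (I*√20981)*(-1/39240) + (7780/(-35866))*(1/28907) = -I*√20981/39240 + (7780*(-1/35866))*(1/28907) = -I*√20981/39240 - 3890/17933*1/28907 = -I*√20981/39240 - 3890/518389231 = -3890/518389231 - I*√20981/39240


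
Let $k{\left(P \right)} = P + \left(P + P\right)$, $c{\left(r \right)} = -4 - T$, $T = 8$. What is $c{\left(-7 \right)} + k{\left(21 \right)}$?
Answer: $51$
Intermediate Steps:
$c{\left(r \right)} = -12$ ($c{\left(r \right)} = -4 - 8 = -12$)
$k{\left(P \right)} = 3 P$ ($k{\left(P \right)} = P + 2 P = 3 P$)
$c{\left(-7 \right)} + k{\left(21 \right)} = -12 + 3 \cdot 21 = -12 + 63 = 51$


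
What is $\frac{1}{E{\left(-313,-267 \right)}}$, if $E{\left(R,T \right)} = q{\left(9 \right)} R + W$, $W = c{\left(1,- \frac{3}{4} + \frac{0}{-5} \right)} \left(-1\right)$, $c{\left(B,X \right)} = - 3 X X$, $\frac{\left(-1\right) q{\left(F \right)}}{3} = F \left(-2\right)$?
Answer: $- \frac{16}{270405} \approx -5.9171 \cdot 10^{-5}$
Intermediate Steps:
$q{\left(F \right)} = 6 F$ ($q{\left(F \right)} = - 3 F \left(-2\right) = - 3 \left(- 2 F\right) = 6 F$)
$c{\left(B,X \right)} = - 3 X^{2}$
$W = \frac{27}{16}$ ($W = - 3 \left(- \frac{3}{4} + \frac{0}{-5}\right)^{2} \left(-1\right) = - 3 \left(\left(-3\right) \frac{1}{4} + 0 \left(- \frac{1}{5}\right)\right)^{2} \left(-1\right) = - 3 \left(- \frac{3}{4} + 0\right)^{2} \left(-1\right) = - 3 \left(- \frac{3}{4}\right)^{2} \left(-1\right) = \left(-3\right) \frac{9}{16} \left(-1\right) = \left(- \frac{27}{16}\right) \left(-1\right) = \frac{27}{16} \approx 1.6875$)
$E{\left(R,T \right)} = \frac{27}{16} + 54 R$ ($E{\left(R,T \right)} = 6 \cdot 9 R + \frac{27}{16} = 54 R + \frac{27}{16} = \frac{27}{16} + 54 R$)
$\frac{1}{E{\left(-313,-267 \right)}} = \frac{1}{\frac{27}{16} + 54 \left(-313\right)} = \frac{1}{\frac{27}{16} - 16902} = \frac{1}{- \frac{270405}{16}} = - \frac{16}{270405}$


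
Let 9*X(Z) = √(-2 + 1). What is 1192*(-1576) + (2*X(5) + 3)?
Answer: -1878589 + 2*I/9 ≈ -1.8786e+6 + 0.22222*I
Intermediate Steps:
X(Z) = I/9 (X(Z) = √(-2 + 1)/9 = √(-1)/9 = I/9)
1192*(-1576) + (2*X(5) + 3) = 1192*(-1576) + (2*(I/9) + 3) = -1878592 + (2*I/9 + 3) = -1878592 + (3 + 2*I/9) = -1878589 + 2*I/9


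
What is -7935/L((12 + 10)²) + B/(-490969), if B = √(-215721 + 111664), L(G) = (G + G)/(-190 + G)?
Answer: -1166445/484 - I*√104057/490969 ≈ -2410.0 - 0.00065702*I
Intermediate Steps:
L(G) = 2*G/(-190 + G) (L(G) = (2*G)/(-190 + G) = 2*G/(-190 + G))
B = I*√104057 (B = √(-104057) = I*√104057 ≈ 322.58*I)
-7935/L((12 + 10)²) + B/(-490969) = -7935*(-190 + (12 + 10)²)/(2*(12 + 10)²) + (I*√104057)/(-490969) = -7935/(2*22²/(-190 + 22²)) + (I*√104057)*(-1/490969) = -7935/(2*484/(-190 + 484)) - I*√104057/490969 = -7935/(2*484/294) - I*√104057/490969 = -7935/(2*484*(1/294)) - I*√104057/490969 = -7935/484/147 - I*√104057/490969 = -7935*147/484 - I*√104057/490969 = -1166445/484 - I*√104057/490969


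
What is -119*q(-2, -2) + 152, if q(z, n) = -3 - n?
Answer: 271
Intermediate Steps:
-119*q(-2, -2) + 152 = -119*(-3 - 1*(-2)) + 152 = -119*(-3 + 2) + 152 = -119*(-1) + 152 = 119 + 152 = 271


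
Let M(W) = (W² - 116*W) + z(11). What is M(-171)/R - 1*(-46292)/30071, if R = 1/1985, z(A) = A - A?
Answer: 2929452063287/30071 ≈ 9.7418e+7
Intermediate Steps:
z(A) = 0
R = 1/1985 ≈ 0.00050378
M(W) = W² - 116*W (M(W) = (W² - 116*W) + 0 = W² - 116*W)
M(-171)/R - 1*(-46292)/30071 = (-171*(-116 - 171))/(1/1985) - 1*(-46292)/30071 = -171*(-287)*1985 + 46292*(1/30071) = 49077*1985 + 46292/30071 = 97417845 + 46292/30071 = 2929452063287/30071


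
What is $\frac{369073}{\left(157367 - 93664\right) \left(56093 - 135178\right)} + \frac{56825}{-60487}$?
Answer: $- \frac{286303932596426}{304730587804685} \approx -0.93953$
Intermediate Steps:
$\frac{369073}{\left(157367 - 93664\right) \left(56093 - 135178\right)} + \frac{56825}{-60487} = \frac{369073}{63703 \left(-79085\right)} + 56825 \left(- \frac{1}{60487}\right) = \frac{369073}{-5037951755} - \frac{56825}{60487} = 369073 \left(- \frac{1}{5037951755}\right) - \frac{56825}{60487} = - \frac{369073}{5037951755} - \frac{56825}{60487} = - \frac{286303932596426}{304730587804685}$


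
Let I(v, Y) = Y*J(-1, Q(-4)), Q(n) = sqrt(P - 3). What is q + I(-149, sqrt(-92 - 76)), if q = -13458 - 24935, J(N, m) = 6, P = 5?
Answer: -38393 + 12*I*sqrt(42) ≈ -38393.0 + 77.769*I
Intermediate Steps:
Q(n) = sqrt(2) (Q(n) = sqrt(5 - 3) = sqrt(2))
q = -38393
I(v, Y) = 6*Y (I(v, Y) = Y*6 = 6*Y)
q + I(-149, sqrt(-92 - 76)) = -38393 + 6*sqrt(-92 - 76) = -38393 + 6*sqrt(-168) = -38393 + 6*(2*I*sqrt(42)) = -38393 + 12*I*sqrt(42)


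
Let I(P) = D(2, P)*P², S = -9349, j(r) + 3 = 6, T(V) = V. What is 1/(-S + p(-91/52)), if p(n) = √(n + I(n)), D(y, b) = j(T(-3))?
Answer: 149584/1398460697 - 4*√119/1398460697 ≈ 0.00010693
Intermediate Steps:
j(r) = 3 (j(r) = -3 + 6 = 3)
D(y, b) = 3
I(P) = 3*P²
p(n) = √(n + 3*n²)
1/(-S + p(-91/52)) = 1/(-1*(-9349) + √((-91/52)*(1 + 3*(-91/52)))) = 1/(9349 + √((-91*1/52)*(1 + 3*(-91*1/52)))) = 1/(9349 + √(-7*(1 + 3*(-7/4))/4)) = 1/(9349 + √(-7*(1 - 21/4)/4)) = 1/(9349 + √(-7/4*(-17/4))) = 1/(9349 + √(119/16)) = 1/(9349 + √119/4)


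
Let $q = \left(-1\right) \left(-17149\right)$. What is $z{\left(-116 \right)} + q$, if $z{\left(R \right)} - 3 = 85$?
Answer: $17237$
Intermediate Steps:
$z{\left(R \right)} = 88$ ($z{\left(R \right)} = 3 + 85 = 88$)
$q = 17149$
$z{\left(-116 \right)} + q = 88 + 17149 = 17237$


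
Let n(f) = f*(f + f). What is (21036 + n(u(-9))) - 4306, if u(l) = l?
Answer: 16892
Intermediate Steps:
n(f) = 2*f**2 (n(f) = f*(2*f) = 2*f**2)
(21036 + n(u(-9))) - 4306 = (21036 + 2*(-9)**2) - 4306 = (21036 + 2*81) - 4306 = (21036 + 162) - 4306 = 21198 - 4306 = 16892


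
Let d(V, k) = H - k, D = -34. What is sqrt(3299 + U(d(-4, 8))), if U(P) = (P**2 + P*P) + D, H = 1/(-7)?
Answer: sqrt(166483)/7 ≈ 58.289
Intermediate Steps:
H = -1/7 ≈ -0.14286
d(V, k) = -1/7 - k
U(P) = -34 + 2*P**2 (U(P) = (P**2 + P*P) - 34 = (P**2 + P**2) - 34 = 2*P**2 - 34 = -34 + 2*P**2)
sqrt(3299 + U(d(-4, 8))) = sqrt(3299 + (-34 + 2*(-1/7 - 1*8)**2)) = sqrt(3299 + (-34 + 2*(-1/7 - 8)**2)) = sqrt(3299 + (-34 + 2*(-57/7)**2)) = sqrt(3299 + (-34 + 2*(3249/49))) = sqrt(3299 + (-34 + 6498/49)) = sqrt(3299 + 4832/49) = sqrt(166483/49) = sqrt(166483)/7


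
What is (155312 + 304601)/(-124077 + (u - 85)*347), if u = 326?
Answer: -459913/40450 ≈ -11.370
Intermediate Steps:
(155312 + 304601)/(-124077 + (u - 85)*347) = (155312 + 304601)/(-124077 + (326 - 85)*347) = 459913/(-124077 + 241*347) = 459913/(-124077 + 83627) = 459913/(-40450) = 459913*(-1/40450) = -459913/40450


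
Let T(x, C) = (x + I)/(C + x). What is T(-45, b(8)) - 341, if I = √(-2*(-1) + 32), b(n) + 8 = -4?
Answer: -6464/19 - √34/57 ≈ -340.31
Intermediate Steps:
b(n) = -12 (b(n) = -8 - 4 = -12)
I = √34 (I = √(2 + 32) = √34 ≈ 5.8309)
T(x, C) = (x + √34)/(C + x)
T(-45, b(8)) - 341 = (-45 + √34)/(-12 - 45) - 341 = (-45 + √34)/(-57) - 341 = -(-45 + √34)/57 - 341 = (15/19 - √34/57) - 341 = -6464/19 - √34/57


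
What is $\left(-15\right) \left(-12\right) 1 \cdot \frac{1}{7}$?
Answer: $\frac{180}{7} \approx 25.714$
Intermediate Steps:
$\left(-15\right) \left(-12\right) 1 \cdot \frac{1}{7} = 180 \cdot 1 \cdot \frac{1}{7} = 180 \cdot \frac{1}{7} = \frac{180}{7}$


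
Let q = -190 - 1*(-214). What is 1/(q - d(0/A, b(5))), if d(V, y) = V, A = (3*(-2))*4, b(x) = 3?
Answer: 1/24 ≈ 0.041667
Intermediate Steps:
A = -24 (A = -6*4 = -24)
q = 24 (q = -190 + 214 = 24)
1/(q - d(0/A, b(5))) = 1/(24 - 0/(-24)) = 1/(24 - 0*(-1)/24) = 1/(24 - 1*0) = 1/(24 + 0) = 1/24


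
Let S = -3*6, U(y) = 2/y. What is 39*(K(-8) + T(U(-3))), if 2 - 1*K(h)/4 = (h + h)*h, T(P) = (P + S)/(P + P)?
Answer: -19110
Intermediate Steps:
S = -18
T(P) = (-18 + P)/(2*P) (T(P) = (P - 18)/(P + P) = (-18 + P)/((2*P)) = (-18 + P)*(1/(2*P)) = (-18 + P)/(2*P))
K(h) = 8 - 8*h² (K(h) = 8 - 4*(h + h)*h = 8 - 4*2*h*h = 8 - 8*h²)
39*(K(-8) + T(U(-3))) = 39*((8 - 8*(-8)²) + (-18 + 2/(-3))/(2*((2/(-3))))) = 39*((8 - 8*64) + (-18 + 2*(-⅓))/(2*((2*(-⅓))))) = 39*((8 - 512) + (-18 - ⅔)/(2*(-⅔))) = 39*(-504 + (½)*(-3/2)*(-56/3)) = 39*(-504 + 14) = 39*(-490) = -19110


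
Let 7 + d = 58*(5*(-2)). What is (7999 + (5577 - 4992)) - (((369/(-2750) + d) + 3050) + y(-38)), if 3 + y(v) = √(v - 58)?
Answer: 16841369/2750 - 4*I*√6 ≈ 6124.1 - 9.798*I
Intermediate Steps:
y(v) = -3 + √(-58 + v) (y(v) = -3 + √(v - 58) = -3 + √(-58 + v))
d = -587 (d = -7 + 58*(5*(-2)) = -7 + 58*(-10) = -7 - 580 = -587)
(7999 + (5577 - 4992)) - (((369/(-2750) + d) + 3050) + y(-38)) = (7999 + (5577 - 4992)) - (((369/(-2750) - 587) + 3050) + (-3 + √(-58 - 38))) = (7999 + 585) - (((369*(-1/2750) - 587) + 3050) + (-3 + √(-96))) = 8584 - (((-369/2750 - 587) + 3050) + (-3 + 4*I*√6)) = 8584 - ((-1614619/2750 + 3050) + (-3 + 4*I*√6)) = 8584 - (6772881/2750 + (-3 + 4*I*√6)) = 8584 - (6764631/2750 + 4*I*√6) = 8584 + (-6764631/2750 - 4*I*√6) = 16841369/2750 - 4*I*√6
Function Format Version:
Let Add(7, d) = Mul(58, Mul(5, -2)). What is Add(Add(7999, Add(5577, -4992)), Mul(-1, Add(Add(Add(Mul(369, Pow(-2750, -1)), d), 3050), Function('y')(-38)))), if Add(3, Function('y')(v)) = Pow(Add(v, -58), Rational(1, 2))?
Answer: Add(Rational(16841369, 2750), Mul(-4, I, Pow(6, Rational(1, 2)))) ≈ Add(6124.1, Mul(-9.7980, I))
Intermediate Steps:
Function('y')(v) = Add(-3, Pow(Add(-58, v), Rational(1, 2))) (Function('y')(v) = Add(-3, Pow(Add(v, -58), Rational(1, 2))) = Add(-3, Pow(Add(-58, v), Rational(1, 2))))
d = -587 (d = Add(-7, Mul(58, Mul(5, -2))) = Add(-7, Mul(58, -10)) = Add(-7, -580) = -587)
Add(Add(7999, Add(5577, -4992)), Mul(-1, Add(Add(Add(Mul(369, Pow(-2750, -1)), d), 3050), Function('y')(-38)))) = Add(Add(7999, Add(5577, -4992)), Mul(-1, Add(Add(Add(Mul(369, Pow(-2750, -1)), -587), 3050), Add(-3, Pow(Add(-58, -38), Rational(1, 2)))))) = Add(Add(7999, 585), Mul(-1, Add(Add(Add(Mul(369, Rational(-1, 2750)), -587), 3050), Add(-3, Pow(-96, Rational(1, 2)))))) = Add(8584, Mul(-1, Add(Add(Add(Rational(-369, 2750), -587), 3050), Add(-3, Mul(4, I, Pow(6, Rational(1, 2))))))) = Add(8584, Mul(-1, Add(Add(Rational(-1614619, 2750), 3050), Add(-3, Mul(4, I, Pow(6, Rational(1, 2))))))) = Add(8584, Mul(-1, Add(Rational(6772881, 2750), Add(-3, Mul(4, I, Pow(6, Rational(1, 2))))))) = Add(8584, Mul(-1, Add(Rational(6764631, 2750), Mul(4, I, Pow(6, Rational(1, 2)))))) = Add(8584, Add(Rational(-6764631, 2750), Mul(-4, I, Pow(6, Rational(1, 2))))) = Add(Rational(16841369, 2750), Mul(-4, I, Pow(6, Rational(1, 2))))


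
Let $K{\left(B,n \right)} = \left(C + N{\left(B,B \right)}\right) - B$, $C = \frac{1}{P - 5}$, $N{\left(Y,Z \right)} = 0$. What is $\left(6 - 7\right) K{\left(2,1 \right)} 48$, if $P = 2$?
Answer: $112$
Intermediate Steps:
$C = - \frac{1}{3}$ ($C = \frac{1}{2 - 5} = \frac{1}{-3} = - \frac{1}{3} \approx -0.33333$)
$K{\left(B,n \right)} = - \frac{1}{3} - B$ ($K{\left(B,n \right)} = \left(- \frac{1}{3} + 0\right) - B = - \frac{1}{3} - B$)
$\left(6 - 7\right) K{\left(2,1 \right)} 48 = \left(6 - 7\right) \left(- \frac{1}{3} - 2\right) 48 = \left(-1\right) \left(- \frac{7}{3}\right) 48 = \frac{7}{3} \cdot 48 = 112$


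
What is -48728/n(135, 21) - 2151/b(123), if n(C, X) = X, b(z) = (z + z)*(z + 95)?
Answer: -871076785/375396 ≈ -2320.4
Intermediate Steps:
b(z) = 2*z*(95 + z) (b(z) = (2*z)*(95 + z) = 2*z*(95 + z))
-48728/n(135, 21) - 2151/b(123) = -48728/21 - 2151*1/(246*(95 + 123)) = -48728*1/21 - 2151/(2*123*218) = -48728/21 - 2151/53628 = -48728/21 - 2151*1/53628 = -48728/21 - 717/17876 = -871076785/375396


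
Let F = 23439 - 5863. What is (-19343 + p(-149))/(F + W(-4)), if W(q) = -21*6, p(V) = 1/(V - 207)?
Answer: -6886109/6212200 ≈ -1.1085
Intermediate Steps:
p(V) = 1/(-207 + V)
F = 17576
W(q) = -126
(-19343 + p(-149))/(F + W(-4)) = (-19343 + 1/(-207 - 149))/(17576 - 126) = (-19343 + 1/(-356))/17450 = (-19343 - 1/356)*(1/17450) = -6886109/356*1/17450 = -6886109/6212200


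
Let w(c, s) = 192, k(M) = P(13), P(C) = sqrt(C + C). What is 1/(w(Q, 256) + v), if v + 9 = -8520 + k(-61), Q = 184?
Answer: -8337/69505543 - sqrt(26)/69505543 ≈ -0.00012002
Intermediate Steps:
P(C) = sqrt(2)*sqrt(C) (P(C) = sqrt(2*C) = sqrt(2)*sqrt(C))
k(M) = sqrt(26) (k(M) = sqrt(2)*sqrt(13) = sqrt(26))
v = -8529 + sqrt(26) (v = -9 + (-8520 + sqrt(26)) = -8529 + sqrt(26) ≈ -8523.9)
1/(w(Q, 256) + v) = 1/(192 + (-8529 + sqrt(26))) = 1/(-8337 + sqrt(26))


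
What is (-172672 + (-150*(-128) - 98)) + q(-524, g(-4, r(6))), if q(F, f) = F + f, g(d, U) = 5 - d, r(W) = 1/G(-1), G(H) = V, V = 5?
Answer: -154085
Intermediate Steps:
G(H) = 5
r(W) = ⅕ (r(W) = 1/5 = ⅕)
(-172672 + (-150*(-128) - 98)) + q(-524, g(-4, r(6))) = (-172672 + (-150*(-128) - 98)) + (-524 + (5 - 1*(-4))) = (-172672 + (19200 - 98)) + (-524 + (5 + 4)) = (-172672 + 19102) + (-524 + 9) = -153570 - 515 = -154085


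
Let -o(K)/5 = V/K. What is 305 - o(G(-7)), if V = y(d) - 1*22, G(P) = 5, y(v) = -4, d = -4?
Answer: 279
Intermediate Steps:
V = -26 (V = -4 - 1*22 = -4 - 22 = -26)
o(K) = 130/K (o(K) = -(-130)/K = 130/K)
305 - o(G(-7)) = 305 - 130/5 = 305 - 1*26 = 305 - 26 = 279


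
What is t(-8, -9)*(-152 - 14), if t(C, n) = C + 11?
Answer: -498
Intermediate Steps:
t(C, n) = 11 + C
t(-8, -9)*(-152 - 14) = (11 - 8)*(-152 - 14) = 3*(-166) = -498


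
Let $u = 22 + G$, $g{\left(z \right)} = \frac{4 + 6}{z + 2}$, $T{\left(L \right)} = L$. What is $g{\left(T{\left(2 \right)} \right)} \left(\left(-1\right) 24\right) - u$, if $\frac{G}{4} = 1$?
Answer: $-86$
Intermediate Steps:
$G = 4$ ($G = 4 \cdot 1 = 4$)
$g{\left(z \right)} = \frac{10}{2 + z}$
$u = 26$ ($u = 22 + 4 = 26$)
$g{\left(T{\left(2 \right)} \right)} \left(\left(-1\right) 24\right) - u = \frac{10}{2 + 2} \left(\left(-1\right) 24\right) - 26 = \frac{10}{4} \left(-24\right) - 26 = 10 \cdot \frac{1}{4} \left(-24\right) - 26 = \frac{5}{2} \left(-24\right) - 26 = -60 - 26 = -86$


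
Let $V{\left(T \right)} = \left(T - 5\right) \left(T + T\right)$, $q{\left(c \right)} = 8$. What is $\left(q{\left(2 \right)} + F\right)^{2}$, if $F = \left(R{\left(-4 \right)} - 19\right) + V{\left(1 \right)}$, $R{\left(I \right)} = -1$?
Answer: $400$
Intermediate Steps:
$V{\left(T \right)} = 2 T \left(-5 + T\right)$ ($V{\left(T \right)} = \left(-5 + T\right) 2 T = 2 T \left(-5 + T\right)$)
$F = -28$ ($F = \left(-1 - 19\right) + 2 \cdot 1 \left(-5 + 1\right) = -20 + 2 \cdot 1 \left(-4\right) = -20 - 8 = -28$)
$\left(q{\left(2 \right)} + F\right)^{2} = \left(8 - 28\right)^{2} = \left(-20\right)^{2} = 400$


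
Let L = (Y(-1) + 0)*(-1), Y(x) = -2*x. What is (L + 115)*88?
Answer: 9944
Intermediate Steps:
L = -2 (L = (-2*(-1) + 0)*(-1) = (2 + 0)*(-1) = 2*(-1) = -2)
(L + 115)*88 = (-2 + 115)*88 = 113*88 = 9944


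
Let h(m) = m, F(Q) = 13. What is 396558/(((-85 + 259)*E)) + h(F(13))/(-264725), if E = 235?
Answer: 3499276166/360820175 ≈ 9.6981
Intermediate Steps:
396558/(((-85 + 259)*E)) + h(F(13))/(-264725) = 396558/(((-85 + 259)*235)) + 13/(-264725) = 396558/((174*235)) + 13*(-1/264725) = 396558/40890 - 13/264725 = 396558*(1/40890) - 13/264725 = 66093/6815 - 13/264725 = 3499276166/360820175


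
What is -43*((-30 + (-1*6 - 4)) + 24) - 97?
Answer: 591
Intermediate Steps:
-43*((-30 + (-1*6 - 4)) + 24) - 97 = -43*((-30 + (-6 - 4)) + 24) - 97 = -43*((-30 - 10) + 24) - 97 = -43*(-40 + 24) - 97 = -43*(-16) - 97 = 688 - 97 = 591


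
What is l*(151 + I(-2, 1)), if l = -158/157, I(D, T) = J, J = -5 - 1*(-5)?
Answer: -23858/157 ≈ -151.96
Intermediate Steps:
J = 0 (J = -5 + 5 = 0)
I(D, T) = 0
l = -158/157 (l = -158*1/157 = -158/157 ≈ -1.0064)
l*(151 + I(-2, 1)) = -158*(151 + 0)/157 = -158/157*151 = -23858/157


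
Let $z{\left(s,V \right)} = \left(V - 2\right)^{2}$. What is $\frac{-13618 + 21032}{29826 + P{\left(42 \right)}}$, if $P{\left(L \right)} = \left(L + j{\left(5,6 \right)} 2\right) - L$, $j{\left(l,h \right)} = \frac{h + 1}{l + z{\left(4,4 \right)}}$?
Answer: $\frac{33363}{134224} \approx 0.24856$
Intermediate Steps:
$z{\left(s,V \right)} = \left(-2 + V\right)^{2}$
$j{\left(l,h \right)} = \frac{1 + h}{4 + l}$ ($j{\left(l,h \right)} = \frac{h + 1}{l + \left(-2 + 4\right)^{2}} = \frac{1 + h}{l + 2^{2}} = \frac{1 + h}{l + 4} = \frac{1 + h}{4 + l}$)
$P{\left(L \right)} = \frac{14}{9}$ ($P{\left(L \right)} = \left(L + \frac{1 + 6}{4 + 5} \cdot 2\right) - L = \left(L + \frac{1}{9} \cdot 7 \cdot 2\right) - L = \left(L + \frac{7}{9} \cdot 2\right) - L = \left(L + \frac{14}{9}\right) - L = \left(\frac{14}{9} + L\right) - L = \frac{14}{9}$)
$\frac{-13618 + 21032}{29826 + P{\left(42 \right)}} = \frac{-13618 + 21032}{29826 + \frac{14}{9}} = \frac{7414}{\frac{268448}{9}} = 7414 \cdot \frac{9}{268448} = \frac{33363}{134224}$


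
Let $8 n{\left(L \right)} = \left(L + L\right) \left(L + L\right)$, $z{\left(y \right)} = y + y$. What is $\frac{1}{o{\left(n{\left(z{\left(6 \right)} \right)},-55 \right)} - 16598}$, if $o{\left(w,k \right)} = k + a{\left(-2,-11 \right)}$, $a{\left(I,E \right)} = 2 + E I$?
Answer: $- \frac{1}{16629} \approx -6.0136 \cdot 10^{-5}$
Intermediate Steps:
$z{\left(y \right)} = 2 y$
$n{\left(L \right)} = \frac{L^{2}}{2}$ ($n{\left(L \right)} = \frac{\left(L + L\right) \left(L + L\right)}{8} = \frac{2 L 2 L}{8} = \frac{4 L^{2}}{8} = \frac{L^{2}}{2}$)
$o{\left(w,k \right)} = 24 + k$ ($o{\left(w,k \right)} = k + \left(2 - -22\right) = k + \left(2 + 22\right) = k + 24 = 24 + k$)
$\frac{1}{o{\left(n{\left(z{\left(6 \right)} \right)},-55 \right)} - 16598} = \frac{1}{\left(24 - 55\right) - 16598} = \frac{1}{-31 - 16598} = \frac{1}{-16629} = - \frac{1}{16629}$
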